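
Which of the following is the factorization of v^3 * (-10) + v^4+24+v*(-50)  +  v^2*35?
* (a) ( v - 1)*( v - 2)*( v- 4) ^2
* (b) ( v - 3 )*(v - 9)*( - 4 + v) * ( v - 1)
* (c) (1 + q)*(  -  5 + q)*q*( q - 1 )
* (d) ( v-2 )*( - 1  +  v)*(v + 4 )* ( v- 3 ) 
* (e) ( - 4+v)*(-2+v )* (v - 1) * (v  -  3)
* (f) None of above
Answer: e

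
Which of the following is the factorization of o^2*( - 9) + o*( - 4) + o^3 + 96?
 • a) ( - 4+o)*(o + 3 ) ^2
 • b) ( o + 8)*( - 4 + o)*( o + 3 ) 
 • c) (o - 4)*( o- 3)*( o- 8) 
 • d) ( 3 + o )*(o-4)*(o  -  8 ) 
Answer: d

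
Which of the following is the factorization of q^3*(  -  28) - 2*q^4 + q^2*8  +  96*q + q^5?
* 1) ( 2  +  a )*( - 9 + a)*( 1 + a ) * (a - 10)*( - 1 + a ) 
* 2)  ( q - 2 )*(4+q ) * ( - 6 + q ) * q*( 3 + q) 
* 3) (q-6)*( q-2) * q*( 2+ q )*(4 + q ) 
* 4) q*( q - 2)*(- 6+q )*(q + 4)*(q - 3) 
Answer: 3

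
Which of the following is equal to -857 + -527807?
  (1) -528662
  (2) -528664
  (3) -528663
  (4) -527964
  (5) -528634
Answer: 2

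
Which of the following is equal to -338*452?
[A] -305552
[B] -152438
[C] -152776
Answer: C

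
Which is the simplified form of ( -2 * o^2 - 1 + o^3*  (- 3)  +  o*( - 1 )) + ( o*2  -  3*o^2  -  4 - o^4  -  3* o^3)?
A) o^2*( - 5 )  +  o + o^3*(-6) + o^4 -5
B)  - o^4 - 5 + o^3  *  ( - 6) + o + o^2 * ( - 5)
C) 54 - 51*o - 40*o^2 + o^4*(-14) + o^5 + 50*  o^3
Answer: B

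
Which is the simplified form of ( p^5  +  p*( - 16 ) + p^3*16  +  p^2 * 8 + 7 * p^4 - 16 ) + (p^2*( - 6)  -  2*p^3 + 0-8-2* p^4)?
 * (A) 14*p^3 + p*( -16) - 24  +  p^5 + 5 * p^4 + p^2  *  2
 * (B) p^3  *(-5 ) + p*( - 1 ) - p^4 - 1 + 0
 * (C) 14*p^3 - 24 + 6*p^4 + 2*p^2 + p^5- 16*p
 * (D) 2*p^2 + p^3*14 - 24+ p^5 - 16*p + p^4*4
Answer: A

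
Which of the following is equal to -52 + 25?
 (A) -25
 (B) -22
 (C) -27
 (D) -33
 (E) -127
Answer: C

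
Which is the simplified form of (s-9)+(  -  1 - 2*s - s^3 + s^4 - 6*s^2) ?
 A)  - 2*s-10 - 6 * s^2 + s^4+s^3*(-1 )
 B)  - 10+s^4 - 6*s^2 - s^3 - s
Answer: B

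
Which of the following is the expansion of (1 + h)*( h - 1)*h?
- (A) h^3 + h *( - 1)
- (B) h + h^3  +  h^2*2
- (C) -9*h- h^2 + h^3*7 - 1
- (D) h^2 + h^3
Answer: A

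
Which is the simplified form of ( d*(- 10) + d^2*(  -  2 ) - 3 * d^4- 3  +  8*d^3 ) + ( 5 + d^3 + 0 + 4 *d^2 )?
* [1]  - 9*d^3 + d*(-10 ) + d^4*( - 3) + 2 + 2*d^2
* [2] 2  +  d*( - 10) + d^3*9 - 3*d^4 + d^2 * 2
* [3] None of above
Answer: 2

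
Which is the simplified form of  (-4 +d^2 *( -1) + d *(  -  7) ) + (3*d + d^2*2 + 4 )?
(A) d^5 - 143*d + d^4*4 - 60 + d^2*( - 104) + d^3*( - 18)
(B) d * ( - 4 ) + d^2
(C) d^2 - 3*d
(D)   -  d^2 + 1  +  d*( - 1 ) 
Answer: B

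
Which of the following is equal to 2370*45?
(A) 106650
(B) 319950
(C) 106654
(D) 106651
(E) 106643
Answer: A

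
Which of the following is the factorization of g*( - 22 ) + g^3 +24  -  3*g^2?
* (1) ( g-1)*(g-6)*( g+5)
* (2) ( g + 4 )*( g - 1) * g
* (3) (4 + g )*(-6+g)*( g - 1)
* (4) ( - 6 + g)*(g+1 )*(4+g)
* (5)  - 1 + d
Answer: 3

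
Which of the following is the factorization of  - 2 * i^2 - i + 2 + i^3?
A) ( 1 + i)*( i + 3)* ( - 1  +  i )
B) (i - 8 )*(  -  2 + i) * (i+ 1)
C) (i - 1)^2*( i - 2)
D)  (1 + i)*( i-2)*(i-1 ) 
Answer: D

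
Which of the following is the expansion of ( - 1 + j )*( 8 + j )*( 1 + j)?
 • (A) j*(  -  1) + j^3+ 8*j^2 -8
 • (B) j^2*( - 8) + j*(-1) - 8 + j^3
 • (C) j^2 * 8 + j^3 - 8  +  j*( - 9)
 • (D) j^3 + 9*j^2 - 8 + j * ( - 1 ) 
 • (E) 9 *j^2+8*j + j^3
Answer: A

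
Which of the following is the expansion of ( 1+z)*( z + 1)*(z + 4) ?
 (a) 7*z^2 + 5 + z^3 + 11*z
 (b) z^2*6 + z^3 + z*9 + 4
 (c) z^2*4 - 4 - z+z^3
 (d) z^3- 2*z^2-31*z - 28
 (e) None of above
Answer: b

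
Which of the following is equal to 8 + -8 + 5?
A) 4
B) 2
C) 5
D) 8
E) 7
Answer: C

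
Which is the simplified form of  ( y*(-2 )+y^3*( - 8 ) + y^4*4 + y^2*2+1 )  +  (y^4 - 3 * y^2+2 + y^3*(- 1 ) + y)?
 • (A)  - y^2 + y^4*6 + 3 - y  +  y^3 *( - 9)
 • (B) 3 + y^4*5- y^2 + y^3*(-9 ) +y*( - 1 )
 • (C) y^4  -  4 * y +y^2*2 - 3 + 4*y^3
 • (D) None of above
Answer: B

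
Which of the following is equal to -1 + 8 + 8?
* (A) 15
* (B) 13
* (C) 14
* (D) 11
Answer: A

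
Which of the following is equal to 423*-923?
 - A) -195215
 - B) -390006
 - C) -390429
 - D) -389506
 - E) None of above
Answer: C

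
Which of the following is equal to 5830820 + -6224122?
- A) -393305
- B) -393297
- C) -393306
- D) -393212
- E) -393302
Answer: E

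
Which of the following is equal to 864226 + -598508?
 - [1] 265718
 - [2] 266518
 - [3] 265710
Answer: 1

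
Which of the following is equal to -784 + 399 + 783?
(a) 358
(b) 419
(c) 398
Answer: c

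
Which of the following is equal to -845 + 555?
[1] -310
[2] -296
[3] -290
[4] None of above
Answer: 3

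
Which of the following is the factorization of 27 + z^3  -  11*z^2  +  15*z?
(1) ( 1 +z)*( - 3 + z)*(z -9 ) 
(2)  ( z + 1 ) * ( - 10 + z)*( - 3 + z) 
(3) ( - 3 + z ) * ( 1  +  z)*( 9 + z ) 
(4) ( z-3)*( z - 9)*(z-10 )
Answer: 1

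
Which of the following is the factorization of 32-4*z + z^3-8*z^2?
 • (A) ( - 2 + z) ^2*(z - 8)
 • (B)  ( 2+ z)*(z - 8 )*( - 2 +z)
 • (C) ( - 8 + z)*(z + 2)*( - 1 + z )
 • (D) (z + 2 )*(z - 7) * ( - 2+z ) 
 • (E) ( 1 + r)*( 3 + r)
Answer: B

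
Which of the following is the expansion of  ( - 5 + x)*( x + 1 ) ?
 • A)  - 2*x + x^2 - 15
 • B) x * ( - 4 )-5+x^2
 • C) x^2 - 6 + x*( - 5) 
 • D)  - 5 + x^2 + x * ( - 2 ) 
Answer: B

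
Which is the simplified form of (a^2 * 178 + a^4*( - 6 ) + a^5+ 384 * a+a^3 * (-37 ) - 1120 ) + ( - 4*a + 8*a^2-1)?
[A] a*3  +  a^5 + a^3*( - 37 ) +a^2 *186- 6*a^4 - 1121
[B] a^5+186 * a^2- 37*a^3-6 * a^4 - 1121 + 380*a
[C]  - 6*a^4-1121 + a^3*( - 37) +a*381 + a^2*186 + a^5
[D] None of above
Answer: B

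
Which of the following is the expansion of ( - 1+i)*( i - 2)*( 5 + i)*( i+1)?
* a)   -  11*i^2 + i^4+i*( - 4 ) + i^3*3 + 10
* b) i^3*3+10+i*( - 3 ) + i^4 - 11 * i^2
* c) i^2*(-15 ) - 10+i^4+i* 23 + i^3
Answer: b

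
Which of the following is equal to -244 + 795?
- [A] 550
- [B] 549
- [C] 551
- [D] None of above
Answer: C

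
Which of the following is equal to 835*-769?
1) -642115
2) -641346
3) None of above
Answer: 1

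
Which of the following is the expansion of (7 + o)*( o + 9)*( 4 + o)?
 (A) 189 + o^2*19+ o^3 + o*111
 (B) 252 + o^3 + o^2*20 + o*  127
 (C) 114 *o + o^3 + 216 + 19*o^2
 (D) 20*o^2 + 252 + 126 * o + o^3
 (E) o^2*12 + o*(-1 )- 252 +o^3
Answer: B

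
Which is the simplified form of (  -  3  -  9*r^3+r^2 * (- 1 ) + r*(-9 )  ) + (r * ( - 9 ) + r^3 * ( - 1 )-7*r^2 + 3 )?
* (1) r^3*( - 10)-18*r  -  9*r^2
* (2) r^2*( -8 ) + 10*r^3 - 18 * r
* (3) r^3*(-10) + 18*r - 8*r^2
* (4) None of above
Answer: 4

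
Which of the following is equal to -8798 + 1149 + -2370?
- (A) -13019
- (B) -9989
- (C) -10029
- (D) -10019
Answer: D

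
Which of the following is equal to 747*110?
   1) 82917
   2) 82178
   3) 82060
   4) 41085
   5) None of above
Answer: 5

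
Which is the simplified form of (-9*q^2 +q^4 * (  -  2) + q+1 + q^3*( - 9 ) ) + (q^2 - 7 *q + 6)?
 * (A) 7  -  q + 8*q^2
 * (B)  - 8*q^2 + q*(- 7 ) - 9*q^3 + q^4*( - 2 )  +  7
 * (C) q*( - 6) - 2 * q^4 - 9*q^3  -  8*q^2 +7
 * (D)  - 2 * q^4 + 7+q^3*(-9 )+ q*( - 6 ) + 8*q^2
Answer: C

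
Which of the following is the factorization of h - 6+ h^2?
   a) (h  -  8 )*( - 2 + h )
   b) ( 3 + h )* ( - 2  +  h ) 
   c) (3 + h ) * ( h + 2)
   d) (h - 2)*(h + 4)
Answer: b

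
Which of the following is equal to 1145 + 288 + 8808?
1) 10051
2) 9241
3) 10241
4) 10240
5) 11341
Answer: 3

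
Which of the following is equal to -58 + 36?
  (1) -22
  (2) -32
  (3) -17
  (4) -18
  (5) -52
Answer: 1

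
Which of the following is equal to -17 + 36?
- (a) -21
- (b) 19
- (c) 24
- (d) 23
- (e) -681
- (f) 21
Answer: b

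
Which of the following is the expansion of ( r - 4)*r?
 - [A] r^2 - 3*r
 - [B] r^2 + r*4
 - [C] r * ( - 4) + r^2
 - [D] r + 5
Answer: C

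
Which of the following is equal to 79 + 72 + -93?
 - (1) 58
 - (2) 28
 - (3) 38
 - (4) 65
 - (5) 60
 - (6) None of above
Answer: 1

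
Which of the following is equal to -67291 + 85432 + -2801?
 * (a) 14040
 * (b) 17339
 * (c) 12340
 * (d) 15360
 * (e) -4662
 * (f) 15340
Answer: f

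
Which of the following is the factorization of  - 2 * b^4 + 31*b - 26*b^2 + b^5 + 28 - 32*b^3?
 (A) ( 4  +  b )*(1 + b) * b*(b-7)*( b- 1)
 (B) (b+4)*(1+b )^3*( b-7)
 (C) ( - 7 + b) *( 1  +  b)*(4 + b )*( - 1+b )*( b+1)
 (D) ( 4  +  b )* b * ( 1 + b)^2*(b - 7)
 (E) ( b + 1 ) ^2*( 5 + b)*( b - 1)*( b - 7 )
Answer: C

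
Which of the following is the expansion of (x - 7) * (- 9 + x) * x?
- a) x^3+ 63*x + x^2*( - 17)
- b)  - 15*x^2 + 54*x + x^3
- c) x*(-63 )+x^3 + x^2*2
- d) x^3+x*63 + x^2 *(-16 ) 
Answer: d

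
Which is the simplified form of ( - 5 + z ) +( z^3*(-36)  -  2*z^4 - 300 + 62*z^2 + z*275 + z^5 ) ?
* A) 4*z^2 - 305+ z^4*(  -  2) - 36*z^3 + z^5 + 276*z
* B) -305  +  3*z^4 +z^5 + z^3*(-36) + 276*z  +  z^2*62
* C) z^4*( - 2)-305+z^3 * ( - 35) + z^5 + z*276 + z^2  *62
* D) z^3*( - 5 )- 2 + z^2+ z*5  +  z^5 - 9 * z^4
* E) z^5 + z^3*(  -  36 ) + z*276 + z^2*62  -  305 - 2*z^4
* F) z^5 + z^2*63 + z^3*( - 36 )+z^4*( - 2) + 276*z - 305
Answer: E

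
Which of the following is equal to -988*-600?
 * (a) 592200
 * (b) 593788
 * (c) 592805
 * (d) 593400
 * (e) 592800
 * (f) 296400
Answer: e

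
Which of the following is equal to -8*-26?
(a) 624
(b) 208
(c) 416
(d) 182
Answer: b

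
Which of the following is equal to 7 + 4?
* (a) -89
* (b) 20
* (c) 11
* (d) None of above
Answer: c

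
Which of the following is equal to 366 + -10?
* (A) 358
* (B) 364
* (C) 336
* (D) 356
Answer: D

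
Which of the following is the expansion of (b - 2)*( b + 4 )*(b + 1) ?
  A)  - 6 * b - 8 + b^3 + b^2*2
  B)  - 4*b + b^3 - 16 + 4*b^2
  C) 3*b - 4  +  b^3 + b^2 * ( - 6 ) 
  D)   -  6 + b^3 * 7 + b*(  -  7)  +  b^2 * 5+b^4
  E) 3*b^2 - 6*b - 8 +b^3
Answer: E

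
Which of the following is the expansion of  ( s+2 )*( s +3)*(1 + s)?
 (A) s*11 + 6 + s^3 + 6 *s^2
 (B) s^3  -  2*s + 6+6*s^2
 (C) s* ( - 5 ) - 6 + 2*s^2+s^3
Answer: A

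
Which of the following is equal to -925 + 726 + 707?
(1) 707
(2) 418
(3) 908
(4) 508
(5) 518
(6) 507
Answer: 4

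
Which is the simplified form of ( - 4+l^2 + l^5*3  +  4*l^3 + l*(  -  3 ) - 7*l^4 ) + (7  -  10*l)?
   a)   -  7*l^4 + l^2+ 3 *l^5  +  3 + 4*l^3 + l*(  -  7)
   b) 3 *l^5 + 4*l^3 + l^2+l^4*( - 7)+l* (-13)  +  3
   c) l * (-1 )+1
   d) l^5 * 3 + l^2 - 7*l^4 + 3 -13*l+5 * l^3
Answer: b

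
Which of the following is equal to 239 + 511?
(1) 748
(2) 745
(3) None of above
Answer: 3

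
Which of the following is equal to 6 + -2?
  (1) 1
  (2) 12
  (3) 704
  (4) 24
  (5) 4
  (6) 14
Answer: 5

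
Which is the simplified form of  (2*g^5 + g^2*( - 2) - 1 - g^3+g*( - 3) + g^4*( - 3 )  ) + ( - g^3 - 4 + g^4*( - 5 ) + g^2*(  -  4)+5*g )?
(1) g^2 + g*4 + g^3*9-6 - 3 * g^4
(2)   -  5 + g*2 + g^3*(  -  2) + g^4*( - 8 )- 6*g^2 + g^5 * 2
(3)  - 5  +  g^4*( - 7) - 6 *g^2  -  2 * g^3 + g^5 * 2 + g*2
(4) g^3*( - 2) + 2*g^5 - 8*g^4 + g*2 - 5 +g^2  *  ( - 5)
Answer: 2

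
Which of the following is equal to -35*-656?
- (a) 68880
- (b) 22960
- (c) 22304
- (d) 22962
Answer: b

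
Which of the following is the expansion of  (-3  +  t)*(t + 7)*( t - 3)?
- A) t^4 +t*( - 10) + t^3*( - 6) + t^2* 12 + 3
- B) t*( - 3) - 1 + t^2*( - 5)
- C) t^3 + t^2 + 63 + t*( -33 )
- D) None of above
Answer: C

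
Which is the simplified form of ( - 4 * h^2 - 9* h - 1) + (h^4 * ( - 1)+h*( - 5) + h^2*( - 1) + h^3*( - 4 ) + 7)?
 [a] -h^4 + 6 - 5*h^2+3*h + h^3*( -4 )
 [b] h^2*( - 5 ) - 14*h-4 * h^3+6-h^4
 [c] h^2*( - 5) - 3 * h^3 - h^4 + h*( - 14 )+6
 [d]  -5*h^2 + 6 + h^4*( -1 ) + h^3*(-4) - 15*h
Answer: b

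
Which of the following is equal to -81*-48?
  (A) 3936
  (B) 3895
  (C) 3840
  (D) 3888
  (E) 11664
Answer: D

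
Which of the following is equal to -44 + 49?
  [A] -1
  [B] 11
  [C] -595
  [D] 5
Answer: D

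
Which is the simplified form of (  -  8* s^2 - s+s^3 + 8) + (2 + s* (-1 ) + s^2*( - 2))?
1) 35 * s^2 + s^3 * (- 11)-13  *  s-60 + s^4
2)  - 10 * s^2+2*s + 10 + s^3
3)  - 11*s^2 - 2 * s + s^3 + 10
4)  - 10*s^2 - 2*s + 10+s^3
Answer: 4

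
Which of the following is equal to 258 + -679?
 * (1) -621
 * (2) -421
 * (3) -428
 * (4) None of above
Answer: 2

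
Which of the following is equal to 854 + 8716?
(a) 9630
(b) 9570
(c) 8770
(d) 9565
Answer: b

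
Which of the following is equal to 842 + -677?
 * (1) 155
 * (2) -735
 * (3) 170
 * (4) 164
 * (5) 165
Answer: 5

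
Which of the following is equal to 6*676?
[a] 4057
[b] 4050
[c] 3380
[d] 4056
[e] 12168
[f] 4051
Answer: d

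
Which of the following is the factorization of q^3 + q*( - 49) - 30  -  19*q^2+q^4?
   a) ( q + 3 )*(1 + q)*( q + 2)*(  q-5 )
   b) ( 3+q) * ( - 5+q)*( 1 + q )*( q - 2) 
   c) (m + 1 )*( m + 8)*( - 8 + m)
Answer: a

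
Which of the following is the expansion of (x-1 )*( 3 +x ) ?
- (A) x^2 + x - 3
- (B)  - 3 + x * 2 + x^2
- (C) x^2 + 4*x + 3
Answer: B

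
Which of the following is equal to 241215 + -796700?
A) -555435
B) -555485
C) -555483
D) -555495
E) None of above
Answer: B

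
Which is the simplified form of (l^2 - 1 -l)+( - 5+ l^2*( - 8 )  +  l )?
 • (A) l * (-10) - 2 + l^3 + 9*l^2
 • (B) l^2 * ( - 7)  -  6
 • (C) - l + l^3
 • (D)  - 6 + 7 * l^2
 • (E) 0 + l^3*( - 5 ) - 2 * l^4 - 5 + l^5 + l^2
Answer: B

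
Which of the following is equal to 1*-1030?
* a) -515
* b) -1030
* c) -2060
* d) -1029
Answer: b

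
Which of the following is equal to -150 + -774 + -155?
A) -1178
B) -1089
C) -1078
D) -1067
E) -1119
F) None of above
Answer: F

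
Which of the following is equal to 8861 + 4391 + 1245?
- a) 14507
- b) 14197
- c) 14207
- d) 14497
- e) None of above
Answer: d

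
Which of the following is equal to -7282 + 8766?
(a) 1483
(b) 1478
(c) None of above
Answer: c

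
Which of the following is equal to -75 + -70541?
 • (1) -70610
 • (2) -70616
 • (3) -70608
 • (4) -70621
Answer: 2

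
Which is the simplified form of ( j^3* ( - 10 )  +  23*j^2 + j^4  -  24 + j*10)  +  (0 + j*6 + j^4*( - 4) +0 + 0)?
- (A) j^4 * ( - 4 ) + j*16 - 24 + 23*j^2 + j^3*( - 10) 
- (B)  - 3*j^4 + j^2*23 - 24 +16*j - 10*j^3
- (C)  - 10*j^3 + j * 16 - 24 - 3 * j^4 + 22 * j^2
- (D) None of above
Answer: B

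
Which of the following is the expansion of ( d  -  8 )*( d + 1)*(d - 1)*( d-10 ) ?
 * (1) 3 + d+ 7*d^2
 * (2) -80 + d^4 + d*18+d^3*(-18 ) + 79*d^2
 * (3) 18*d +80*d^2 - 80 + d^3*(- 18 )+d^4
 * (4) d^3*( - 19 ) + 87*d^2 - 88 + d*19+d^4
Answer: 2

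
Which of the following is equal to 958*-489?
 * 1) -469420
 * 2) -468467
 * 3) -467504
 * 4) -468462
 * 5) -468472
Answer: 4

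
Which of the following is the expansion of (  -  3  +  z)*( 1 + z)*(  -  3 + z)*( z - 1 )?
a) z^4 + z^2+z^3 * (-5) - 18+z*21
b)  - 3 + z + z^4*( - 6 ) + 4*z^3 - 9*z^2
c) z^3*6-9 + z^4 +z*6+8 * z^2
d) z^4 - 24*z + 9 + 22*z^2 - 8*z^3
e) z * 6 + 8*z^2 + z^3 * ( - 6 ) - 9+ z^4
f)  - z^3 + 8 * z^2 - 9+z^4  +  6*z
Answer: e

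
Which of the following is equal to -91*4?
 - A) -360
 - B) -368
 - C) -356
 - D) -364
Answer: D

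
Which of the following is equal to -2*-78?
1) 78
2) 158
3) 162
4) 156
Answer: 4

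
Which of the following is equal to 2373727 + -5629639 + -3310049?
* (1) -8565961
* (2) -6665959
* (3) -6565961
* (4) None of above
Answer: 3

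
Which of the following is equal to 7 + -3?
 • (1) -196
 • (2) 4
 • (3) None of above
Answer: 2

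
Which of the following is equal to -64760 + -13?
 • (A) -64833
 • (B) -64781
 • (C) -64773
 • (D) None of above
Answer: C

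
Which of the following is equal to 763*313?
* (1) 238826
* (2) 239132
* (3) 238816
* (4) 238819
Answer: 4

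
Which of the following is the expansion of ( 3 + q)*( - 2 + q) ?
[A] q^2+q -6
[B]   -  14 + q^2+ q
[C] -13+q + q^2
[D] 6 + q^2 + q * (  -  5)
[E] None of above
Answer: A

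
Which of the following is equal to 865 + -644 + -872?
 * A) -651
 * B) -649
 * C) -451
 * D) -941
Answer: A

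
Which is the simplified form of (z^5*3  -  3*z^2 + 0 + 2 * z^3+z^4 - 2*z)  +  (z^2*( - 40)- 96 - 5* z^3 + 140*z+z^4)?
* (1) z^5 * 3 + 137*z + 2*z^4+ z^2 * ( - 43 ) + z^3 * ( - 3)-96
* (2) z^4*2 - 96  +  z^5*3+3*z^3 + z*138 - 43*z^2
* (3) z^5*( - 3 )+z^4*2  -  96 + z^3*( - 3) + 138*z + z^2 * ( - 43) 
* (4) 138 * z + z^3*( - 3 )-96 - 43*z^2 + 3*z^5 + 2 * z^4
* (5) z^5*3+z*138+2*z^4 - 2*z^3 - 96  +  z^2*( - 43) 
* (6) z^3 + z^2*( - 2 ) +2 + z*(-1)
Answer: 4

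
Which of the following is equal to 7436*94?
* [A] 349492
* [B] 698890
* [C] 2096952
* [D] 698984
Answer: D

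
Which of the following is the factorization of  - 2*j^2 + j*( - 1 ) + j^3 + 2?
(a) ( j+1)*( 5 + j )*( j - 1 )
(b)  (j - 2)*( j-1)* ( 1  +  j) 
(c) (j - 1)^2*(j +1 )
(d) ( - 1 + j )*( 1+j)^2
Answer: b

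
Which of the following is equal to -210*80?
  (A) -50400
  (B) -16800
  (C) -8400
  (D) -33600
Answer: B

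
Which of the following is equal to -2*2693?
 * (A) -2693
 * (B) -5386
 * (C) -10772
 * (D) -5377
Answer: B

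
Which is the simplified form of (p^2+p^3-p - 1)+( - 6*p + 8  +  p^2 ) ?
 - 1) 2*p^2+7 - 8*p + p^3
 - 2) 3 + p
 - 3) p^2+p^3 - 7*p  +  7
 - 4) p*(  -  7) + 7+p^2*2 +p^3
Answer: 4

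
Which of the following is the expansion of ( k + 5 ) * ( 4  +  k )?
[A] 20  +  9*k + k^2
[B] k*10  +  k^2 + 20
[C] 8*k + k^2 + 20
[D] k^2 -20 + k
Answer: A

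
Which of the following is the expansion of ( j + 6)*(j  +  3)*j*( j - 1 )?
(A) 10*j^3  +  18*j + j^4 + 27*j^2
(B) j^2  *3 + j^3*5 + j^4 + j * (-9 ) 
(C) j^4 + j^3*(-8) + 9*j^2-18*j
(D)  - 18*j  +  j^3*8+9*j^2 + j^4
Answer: D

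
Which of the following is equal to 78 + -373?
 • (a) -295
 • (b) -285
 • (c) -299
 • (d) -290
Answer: a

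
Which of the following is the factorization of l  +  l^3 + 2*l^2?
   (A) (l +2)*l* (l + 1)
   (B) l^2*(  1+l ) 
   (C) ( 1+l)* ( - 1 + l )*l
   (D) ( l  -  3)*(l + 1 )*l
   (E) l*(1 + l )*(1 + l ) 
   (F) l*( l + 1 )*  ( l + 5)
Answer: E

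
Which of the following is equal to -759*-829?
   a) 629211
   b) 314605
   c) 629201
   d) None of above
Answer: a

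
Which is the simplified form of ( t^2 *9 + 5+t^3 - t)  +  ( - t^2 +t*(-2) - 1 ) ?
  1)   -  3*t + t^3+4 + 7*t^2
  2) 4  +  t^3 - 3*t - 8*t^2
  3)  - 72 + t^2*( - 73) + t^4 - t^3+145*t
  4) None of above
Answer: 4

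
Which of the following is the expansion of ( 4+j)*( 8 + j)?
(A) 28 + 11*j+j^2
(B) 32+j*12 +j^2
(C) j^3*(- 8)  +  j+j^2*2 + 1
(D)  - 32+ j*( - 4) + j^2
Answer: B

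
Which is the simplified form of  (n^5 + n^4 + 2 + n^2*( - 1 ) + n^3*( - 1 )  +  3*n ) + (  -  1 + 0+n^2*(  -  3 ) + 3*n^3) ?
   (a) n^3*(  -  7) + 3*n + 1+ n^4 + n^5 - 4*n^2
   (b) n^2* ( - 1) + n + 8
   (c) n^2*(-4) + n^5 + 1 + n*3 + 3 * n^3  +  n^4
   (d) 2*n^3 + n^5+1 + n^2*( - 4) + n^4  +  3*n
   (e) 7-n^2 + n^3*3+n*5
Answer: d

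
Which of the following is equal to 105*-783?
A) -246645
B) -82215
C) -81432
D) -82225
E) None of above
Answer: B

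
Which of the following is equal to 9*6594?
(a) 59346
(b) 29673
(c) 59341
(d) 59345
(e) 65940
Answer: a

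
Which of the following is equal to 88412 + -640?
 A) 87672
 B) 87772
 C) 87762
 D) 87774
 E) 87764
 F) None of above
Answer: B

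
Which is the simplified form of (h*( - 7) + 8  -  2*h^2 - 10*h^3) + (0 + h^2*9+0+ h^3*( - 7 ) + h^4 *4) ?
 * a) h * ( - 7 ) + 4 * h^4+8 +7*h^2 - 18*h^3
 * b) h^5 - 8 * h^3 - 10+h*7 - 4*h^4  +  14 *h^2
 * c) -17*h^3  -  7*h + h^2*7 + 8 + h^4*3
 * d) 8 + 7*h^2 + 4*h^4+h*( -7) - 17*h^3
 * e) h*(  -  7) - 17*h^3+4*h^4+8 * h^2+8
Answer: d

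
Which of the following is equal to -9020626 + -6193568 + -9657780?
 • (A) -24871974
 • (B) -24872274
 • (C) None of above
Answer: A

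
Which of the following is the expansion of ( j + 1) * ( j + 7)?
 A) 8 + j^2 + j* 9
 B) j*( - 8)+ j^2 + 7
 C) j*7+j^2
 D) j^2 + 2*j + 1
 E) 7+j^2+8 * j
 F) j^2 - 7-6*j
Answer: E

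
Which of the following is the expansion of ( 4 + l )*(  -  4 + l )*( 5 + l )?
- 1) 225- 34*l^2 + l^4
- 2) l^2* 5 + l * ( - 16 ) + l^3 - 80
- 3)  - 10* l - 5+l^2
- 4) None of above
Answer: 2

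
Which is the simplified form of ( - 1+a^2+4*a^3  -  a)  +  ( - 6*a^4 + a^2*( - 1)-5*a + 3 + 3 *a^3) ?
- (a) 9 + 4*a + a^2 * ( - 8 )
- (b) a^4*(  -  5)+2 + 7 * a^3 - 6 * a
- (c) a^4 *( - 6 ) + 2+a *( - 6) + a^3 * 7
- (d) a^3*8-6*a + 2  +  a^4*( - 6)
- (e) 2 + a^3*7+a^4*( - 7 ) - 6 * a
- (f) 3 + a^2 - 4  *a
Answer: c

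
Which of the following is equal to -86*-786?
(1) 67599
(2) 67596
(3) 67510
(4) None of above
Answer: 2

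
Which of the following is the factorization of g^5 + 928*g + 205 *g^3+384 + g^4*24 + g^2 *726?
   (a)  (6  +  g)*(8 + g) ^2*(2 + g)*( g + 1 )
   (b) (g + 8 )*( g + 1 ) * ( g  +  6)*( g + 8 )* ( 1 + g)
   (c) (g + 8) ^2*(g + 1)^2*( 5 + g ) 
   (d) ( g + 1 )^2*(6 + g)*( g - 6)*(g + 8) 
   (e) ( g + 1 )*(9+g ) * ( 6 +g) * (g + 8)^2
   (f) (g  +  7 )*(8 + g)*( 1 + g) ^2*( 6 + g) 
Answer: b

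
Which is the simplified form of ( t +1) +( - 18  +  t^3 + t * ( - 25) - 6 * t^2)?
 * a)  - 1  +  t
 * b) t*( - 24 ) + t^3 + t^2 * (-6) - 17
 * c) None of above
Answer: b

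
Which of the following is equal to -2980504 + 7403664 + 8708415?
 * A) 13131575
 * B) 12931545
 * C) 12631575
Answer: A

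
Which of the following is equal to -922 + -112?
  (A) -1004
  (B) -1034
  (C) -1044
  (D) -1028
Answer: B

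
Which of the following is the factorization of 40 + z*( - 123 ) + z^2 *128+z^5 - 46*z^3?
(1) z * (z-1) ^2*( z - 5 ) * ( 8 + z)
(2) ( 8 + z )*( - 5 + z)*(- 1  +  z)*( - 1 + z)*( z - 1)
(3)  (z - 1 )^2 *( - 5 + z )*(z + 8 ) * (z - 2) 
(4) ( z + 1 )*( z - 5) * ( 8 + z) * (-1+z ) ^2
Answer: 2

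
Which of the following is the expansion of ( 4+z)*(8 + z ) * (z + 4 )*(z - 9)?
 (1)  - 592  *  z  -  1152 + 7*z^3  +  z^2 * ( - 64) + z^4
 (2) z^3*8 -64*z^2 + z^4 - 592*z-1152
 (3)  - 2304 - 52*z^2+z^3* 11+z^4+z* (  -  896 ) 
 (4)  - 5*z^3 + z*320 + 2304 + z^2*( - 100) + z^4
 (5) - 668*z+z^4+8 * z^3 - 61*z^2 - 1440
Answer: 1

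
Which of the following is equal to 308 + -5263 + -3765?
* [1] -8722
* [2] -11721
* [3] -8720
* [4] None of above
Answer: 3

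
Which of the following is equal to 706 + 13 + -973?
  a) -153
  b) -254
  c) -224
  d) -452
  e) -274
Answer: b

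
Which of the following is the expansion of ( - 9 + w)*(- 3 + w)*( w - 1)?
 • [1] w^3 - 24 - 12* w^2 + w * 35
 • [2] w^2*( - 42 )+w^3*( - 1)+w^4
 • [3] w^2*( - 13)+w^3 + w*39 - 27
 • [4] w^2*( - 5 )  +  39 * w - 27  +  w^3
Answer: 3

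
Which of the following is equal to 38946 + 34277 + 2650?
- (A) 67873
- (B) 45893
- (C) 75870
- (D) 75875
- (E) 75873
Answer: E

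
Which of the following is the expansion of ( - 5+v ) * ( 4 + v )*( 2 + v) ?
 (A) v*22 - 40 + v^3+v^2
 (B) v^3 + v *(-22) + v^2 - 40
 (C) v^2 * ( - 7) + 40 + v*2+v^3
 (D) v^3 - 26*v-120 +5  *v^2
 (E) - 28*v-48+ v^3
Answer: B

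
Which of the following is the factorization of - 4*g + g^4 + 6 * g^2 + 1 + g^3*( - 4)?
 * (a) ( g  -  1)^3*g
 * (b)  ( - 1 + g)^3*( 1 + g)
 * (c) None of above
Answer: c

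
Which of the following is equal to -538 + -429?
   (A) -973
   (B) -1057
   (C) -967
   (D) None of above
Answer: C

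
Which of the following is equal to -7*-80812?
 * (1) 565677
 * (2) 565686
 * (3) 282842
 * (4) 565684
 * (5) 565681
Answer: 4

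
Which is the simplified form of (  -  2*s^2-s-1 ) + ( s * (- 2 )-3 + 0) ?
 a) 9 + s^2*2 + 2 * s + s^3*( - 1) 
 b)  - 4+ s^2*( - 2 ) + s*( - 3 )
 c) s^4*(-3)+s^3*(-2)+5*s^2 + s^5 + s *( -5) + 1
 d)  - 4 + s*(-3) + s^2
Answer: b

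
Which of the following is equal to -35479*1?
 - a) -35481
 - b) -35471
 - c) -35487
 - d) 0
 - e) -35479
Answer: e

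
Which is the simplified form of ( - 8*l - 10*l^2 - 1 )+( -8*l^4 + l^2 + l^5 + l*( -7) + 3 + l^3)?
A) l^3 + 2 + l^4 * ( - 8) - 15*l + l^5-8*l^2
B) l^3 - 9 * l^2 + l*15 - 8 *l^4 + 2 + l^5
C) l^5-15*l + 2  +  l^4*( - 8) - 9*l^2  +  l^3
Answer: C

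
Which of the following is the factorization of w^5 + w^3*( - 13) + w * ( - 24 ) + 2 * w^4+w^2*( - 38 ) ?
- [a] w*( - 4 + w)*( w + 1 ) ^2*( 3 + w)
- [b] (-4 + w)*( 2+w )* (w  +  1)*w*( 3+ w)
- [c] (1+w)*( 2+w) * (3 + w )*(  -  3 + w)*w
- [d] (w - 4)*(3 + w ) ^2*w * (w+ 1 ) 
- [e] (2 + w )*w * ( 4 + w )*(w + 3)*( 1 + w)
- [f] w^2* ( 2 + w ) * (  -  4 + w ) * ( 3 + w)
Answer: b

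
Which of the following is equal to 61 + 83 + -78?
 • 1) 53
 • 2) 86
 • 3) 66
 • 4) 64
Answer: 3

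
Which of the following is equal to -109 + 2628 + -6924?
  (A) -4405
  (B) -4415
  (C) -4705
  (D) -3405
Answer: A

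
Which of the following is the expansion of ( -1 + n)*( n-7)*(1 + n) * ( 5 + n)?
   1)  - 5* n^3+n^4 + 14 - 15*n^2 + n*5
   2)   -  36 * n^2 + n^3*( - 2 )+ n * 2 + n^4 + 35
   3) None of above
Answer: 2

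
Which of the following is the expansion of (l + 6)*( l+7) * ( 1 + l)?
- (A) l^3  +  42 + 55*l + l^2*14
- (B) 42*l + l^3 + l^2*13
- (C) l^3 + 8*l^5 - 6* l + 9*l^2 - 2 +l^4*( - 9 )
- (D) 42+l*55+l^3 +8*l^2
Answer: A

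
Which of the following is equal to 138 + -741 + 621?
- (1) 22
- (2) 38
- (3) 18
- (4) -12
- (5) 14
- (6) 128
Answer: 3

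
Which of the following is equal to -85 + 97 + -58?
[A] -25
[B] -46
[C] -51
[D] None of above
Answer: B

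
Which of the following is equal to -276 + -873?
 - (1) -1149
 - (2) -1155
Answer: 1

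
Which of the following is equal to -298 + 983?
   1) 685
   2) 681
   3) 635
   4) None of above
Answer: 1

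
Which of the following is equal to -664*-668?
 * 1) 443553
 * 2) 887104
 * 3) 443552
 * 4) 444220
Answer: 3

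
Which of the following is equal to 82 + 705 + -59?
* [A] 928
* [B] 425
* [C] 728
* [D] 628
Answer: C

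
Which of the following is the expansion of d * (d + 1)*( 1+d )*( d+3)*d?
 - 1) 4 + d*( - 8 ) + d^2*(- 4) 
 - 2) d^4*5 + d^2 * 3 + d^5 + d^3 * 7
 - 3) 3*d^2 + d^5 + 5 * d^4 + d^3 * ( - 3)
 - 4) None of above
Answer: 2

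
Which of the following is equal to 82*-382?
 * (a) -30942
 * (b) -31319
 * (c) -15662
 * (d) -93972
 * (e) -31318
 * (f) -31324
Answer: f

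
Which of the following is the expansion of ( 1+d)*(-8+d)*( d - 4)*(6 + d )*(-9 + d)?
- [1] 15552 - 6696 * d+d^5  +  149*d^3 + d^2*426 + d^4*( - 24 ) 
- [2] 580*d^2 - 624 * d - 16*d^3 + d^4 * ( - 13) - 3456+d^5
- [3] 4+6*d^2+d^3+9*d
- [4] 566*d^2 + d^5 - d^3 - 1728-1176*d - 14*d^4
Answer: 4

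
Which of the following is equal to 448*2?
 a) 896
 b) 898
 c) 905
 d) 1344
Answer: a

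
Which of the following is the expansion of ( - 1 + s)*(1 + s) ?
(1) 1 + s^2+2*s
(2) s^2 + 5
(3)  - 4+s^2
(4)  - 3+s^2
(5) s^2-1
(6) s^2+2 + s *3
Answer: 5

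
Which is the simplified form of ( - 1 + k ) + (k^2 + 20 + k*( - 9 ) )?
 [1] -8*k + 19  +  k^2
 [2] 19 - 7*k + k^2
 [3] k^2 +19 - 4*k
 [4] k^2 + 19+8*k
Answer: 1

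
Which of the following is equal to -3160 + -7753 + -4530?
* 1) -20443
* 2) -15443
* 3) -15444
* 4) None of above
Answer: 2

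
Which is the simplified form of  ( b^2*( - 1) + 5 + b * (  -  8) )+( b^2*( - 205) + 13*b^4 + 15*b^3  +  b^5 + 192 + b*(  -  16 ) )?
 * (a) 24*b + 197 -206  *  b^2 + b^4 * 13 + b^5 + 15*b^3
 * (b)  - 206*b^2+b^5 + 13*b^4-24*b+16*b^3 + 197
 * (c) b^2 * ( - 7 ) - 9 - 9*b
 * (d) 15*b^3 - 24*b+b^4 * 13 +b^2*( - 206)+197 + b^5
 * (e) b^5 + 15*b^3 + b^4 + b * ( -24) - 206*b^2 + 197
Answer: d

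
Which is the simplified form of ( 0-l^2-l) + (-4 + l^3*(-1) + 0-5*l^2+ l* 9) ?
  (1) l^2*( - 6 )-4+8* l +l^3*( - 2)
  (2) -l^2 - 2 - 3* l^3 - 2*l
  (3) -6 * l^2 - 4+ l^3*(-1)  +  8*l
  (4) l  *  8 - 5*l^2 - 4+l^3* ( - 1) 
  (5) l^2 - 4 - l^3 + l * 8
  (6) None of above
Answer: 3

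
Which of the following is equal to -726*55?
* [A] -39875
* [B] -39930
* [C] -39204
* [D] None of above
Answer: B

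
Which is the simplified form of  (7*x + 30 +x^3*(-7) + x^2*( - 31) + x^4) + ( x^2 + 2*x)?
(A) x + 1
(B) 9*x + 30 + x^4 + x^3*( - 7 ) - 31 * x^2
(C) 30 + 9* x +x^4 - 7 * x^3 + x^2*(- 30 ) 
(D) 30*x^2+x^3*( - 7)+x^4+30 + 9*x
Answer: C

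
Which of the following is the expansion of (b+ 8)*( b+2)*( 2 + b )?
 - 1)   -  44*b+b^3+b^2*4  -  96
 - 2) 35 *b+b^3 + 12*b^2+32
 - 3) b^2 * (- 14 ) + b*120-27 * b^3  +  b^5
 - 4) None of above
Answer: 4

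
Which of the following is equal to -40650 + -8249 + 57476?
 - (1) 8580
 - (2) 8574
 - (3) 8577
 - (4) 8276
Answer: 3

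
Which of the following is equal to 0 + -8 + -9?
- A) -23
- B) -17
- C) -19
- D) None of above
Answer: B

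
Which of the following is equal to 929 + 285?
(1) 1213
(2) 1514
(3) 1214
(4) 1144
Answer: 3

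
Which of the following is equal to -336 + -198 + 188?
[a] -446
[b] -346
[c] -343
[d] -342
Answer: b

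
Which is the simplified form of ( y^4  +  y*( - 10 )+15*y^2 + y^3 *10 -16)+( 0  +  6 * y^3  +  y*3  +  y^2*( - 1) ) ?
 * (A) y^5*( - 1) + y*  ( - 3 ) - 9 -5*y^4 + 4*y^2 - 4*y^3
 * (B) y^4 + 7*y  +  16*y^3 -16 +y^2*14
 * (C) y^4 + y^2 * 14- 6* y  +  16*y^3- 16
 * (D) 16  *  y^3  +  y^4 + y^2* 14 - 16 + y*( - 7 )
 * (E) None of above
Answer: D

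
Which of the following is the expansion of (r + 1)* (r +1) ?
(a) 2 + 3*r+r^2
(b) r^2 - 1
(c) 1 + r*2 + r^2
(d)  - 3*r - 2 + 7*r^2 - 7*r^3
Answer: c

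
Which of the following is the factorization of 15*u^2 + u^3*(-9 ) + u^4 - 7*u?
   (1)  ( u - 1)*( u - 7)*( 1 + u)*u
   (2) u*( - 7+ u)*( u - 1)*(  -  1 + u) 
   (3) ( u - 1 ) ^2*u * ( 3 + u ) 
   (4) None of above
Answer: 2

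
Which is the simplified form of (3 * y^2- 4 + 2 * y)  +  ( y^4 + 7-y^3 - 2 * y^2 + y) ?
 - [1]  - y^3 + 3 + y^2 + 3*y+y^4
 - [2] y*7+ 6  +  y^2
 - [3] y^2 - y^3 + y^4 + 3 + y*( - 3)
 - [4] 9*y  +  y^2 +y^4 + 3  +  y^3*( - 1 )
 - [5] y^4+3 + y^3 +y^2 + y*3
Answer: 1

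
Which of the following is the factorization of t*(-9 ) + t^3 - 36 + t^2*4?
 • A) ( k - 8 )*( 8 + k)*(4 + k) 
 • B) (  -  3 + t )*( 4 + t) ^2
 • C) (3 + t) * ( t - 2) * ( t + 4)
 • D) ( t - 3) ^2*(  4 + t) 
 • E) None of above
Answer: E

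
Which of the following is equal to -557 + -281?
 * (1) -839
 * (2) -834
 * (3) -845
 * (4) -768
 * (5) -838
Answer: 5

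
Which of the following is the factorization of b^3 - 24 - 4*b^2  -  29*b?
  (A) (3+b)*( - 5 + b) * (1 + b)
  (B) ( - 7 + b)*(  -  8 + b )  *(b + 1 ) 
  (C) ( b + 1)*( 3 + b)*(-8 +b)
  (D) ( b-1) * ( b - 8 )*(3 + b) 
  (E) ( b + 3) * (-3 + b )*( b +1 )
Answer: C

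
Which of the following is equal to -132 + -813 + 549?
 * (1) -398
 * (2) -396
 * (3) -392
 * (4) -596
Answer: 2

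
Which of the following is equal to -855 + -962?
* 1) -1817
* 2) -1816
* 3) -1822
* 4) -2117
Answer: 1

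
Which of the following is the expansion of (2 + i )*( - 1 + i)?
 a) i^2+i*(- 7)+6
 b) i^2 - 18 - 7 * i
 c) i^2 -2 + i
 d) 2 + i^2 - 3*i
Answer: c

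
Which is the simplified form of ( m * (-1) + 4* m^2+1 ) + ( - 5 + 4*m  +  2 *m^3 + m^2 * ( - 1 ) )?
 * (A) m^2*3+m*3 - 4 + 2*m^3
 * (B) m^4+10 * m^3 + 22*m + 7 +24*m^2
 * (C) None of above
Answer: A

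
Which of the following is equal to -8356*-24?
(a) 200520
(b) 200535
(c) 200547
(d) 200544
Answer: d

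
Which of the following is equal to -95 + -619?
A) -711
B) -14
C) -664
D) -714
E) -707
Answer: D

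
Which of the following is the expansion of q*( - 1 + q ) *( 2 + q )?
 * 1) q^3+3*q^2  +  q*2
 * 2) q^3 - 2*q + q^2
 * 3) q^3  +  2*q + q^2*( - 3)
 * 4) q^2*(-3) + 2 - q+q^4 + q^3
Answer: 2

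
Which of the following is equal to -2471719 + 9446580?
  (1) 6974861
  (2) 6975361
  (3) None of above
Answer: 1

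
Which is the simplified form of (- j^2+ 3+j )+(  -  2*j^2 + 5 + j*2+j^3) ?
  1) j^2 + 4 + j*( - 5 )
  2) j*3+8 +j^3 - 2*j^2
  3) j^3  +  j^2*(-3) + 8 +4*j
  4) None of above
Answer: 4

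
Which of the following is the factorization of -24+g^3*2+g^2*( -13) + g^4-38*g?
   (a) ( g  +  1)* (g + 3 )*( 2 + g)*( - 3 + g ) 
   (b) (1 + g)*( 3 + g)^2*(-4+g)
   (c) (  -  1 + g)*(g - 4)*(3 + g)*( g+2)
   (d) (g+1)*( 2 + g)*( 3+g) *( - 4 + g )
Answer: d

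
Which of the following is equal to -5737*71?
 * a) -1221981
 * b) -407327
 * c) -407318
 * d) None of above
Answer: b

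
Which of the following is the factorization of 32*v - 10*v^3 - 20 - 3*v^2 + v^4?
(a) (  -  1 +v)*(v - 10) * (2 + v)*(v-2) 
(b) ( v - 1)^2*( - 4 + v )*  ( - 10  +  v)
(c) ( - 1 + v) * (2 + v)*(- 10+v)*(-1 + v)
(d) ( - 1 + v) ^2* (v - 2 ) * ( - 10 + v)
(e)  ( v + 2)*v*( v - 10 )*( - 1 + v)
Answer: c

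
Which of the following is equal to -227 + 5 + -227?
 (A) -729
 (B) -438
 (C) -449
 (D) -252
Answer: C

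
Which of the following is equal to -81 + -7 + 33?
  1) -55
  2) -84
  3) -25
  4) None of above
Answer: 1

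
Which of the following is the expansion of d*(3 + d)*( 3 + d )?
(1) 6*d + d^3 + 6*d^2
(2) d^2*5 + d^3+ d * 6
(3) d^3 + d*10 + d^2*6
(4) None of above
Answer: 4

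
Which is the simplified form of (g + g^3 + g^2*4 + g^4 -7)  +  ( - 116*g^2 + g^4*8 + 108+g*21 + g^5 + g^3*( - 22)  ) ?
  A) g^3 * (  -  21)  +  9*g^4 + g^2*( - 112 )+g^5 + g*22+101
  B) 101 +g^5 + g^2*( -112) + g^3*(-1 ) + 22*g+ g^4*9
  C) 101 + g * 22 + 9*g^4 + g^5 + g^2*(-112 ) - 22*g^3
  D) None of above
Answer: A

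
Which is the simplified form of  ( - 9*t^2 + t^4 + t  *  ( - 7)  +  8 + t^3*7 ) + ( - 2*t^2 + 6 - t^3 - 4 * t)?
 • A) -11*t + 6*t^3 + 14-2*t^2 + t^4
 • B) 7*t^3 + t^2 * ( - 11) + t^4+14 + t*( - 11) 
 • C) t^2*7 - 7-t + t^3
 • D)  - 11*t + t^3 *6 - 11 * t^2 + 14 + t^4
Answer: D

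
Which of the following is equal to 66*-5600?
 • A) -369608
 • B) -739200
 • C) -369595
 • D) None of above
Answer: D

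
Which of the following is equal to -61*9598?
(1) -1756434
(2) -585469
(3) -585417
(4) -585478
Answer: 4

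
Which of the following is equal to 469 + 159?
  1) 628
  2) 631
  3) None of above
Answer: 1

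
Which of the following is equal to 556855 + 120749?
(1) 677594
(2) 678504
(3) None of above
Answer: 3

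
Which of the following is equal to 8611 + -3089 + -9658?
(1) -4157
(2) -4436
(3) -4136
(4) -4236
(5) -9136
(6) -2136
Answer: 3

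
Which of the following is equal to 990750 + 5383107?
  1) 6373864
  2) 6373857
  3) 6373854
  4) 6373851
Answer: 2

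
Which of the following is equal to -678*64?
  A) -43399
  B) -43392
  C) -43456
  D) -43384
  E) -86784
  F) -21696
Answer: B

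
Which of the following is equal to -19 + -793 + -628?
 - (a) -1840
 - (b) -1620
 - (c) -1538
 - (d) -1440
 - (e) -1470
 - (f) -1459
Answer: d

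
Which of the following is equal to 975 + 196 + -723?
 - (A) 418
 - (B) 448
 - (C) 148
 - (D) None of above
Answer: B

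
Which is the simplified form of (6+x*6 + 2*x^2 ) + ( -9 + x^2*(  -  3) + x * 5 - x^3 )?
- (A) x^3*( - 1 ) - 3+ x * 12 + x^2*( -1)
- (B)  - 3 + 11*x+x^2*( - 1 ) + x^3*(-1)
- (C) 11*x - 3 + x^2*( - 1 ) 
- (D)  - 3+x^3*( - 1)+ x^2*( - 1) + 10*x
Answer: B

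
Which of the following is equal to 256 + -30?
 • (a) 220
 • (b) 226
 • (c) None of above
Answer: b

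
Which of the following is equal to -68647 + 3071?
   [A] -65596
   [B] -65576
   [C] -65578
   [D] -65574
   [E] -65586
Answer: B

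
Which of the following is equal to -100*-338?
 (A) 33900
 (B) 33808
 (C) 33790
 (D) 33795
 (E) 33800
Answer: E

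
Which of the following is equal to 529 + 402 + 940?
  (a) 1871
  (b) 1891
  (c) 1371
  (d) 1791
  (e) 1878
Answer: a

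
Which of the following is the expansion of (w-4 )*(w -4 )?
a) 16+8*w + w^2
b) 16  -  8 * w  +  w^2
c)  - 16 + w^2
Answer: b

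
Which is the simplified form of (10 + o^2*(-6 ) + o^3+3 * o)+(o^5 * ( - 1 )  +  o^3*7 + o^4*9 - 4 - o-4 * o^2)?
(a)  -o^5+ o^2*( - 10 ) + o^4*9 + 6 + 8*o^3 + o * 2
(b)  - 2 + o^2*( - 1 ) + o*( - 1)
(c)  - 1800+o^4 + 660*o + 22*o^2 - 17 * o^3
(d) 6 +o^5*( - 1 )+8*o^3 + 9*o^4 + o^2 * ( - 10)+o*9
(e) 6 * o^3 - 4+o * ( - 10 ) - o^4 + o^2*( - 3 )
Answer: a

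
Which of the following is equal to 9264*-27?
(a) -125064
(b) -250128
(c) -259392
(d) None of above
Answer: b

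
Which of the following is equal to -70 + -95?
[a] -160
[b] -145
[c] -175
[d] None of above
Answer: d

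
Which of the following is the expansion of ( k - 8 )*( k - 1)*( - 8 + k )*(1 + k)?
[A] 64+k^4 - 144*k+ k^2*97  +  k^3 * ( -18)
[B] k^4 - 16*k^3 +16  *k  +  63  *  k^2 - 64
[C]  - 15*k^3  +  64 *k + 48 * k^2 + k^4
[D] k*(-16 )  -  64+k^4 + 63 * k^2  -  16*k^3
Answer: B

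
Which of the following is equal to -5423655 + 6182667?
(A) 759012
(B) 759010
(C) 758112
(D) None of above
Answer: A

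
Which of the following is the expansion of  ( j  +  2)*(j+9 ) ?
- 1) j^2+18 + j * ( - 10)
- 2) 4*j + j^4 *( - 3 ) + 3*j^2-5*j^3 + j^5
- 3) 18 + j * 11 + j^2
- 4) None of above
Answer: 3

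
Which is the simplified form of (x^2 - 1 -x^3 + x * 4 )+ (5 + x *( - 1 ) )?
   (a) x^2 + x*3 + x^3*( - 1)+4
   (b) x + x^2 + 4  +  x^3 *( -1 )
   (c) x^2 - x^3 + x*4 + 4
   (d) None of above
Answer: a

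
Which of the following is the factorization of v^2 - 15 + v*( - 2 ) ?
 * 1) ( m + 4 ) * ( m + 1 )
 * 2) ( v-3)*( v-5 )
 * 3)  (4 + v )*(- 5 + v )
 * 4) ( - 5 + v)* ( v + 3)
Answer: 4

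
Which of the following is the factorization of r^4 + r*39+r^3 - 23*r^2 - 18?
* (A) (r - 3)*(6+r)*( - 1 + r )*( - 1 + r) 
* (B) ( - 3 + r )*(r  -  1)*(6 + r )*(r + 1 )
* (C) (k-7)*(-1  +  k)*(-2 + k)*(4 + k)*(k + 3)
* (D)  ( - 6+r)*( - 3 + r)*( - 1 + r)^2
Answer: A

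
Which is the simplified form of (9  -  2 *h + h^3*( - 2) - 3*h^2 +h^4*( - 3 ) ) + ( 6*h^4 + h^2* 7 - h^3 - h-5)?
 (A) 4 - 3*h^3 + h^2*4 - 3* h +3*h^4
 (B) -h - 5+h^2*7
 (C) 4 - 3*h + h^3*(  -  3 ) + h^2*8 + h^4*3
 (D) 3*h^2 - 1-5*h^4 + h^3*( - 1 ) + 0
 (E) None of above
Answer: A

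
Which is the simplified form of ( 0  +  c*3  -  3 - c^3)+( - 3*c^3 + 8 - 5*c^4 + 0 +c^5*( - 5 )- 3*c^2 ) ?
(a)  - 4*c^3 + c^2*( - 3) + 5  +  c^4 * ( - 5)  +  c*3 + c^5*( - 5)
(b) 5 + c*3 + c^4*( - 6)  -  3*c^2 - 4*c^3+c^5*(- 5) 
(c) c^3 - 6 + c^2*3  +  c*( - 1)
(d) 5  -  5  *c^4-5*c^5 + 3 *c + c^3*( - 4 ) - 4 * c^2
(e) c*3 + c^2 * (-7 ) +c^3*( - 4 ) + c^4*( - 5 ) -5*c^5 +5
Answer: a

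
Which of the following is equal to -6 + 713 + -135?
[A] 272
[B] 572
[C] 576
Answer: B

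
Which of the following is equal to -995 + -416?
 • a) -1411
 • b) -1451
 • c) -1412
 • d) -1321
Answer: a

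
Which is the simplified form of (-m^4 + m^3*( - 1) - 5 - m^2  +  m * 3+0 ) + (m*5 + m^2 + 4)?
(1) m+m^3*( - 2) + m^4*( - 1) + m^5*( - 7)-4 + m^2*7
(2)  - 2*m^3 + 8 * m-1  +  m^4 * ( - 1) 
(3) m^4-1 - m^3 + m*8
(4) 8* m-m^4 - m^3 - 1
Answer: 4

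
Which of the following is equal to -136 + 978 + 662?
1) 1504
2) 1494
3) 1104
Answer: 1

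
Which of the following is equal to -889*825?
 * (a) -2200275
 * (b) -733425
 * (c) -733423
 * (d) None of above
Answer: b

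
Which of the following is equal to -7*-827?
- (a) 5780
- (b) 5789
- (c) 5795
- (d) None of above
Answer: b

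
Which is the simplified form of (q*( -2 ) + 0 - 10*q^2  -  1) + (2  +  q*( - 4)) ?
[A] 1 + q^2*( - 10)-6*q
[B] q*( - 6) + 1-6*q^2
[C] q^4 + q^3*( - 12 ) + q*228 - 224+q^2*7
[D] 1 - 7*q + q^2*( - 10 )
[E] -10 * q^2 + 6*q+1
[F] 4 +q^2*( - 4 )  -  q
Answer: A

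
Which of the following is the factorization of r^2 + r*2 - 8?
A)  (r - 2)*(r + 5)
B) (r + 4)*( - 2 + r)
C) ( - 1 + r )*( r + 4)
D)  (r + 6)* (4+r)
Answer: B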